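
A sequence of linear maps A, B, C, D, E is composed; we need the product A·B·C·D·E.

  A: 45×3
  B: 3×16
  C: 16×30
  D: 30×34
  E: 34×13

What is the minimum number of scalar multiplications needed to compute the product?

Adjacent pairs: AB = 45·3·16 = 2160; BC = 3·16·30 = 1440; CD = 16·30·34 = 16320; DE = 30·34·13 = 13260.
Length 3: A..C: k=1: 0+1440+45·3·30=5490; k=2: 2160+0+45·16·30=23760 → min 5490 | B..D: k=2: 0+16320+3·16·34=17952; k=3: 1440+0+3·30·34=4500 → min 4500 | C..E: k=3: 0+13260+16·30·13=19500; k=4: 16320+0+16·34·13=23392 → min 19500.
Length 4: A..D: k=1: 0+4500+45·3·34=9090; k=2: 2160+16320+45·16·34=42960; k=3: 5490+0+45·30·34=51390 → min 9090 | B..E: k=2: 0+19500+3·16·13=20124; k=3: 1440+13260+3·30·13=15870; k=4: 4500+0+3·34·13=5826 → min 5826.
Length 5: A..E: k=1: 0+5826+45·3·13=7581; k=2: 2160+19500+45·16·13=31020; k=3: 5490+13260+45·30·13=36300; k=4: 9090+0+45·34·13=28980 → min 7581.
Optimal order: (A·(((B·C)·D)·E)) with cost 7581.

7581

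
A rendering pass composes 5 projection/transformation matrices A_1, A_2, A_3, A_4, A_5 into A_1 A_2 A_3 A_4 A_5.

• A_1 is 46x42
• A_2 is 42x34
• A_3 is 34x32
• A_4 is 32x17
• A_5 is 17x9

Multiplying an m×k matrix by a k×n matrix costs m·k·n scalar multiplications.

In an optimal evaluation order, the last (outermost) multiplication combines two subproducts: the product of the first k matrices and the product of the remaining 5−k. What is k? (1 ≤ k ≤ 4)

1

Adjacent pairs: A_1A_2 = 46·42·34 = 65688; A_2A_3 = 42·34·32 = 45696; A_3A_4 = 34·32·17 = 18496; A_4A_5 = 32·17·9 = 4896.
Length 3: A_1..A_3: k=1: 0+45696+46·42·32=107520; k=2: 65688+0+46·34·32=115736 → min 107520 | A_2..A_4: k=2: 0+18496+42·34·17=42772; k=3: 45696+0+42·32·17=68544 → min 42772 | A_3..A_5: k=3: 0+4896+34·32·9=14688; k=4: 18496+0+34·17·9=23698 → min 14688.
Length 4: A_1..A_4: k=1: 0+42772+46·42·17=75616; k=2: 65688+18496+46·34·17=110772; k=3: 107520+0+46·32·17=132544 → min 75616 | A_2..A_5: k=2: 0+14688+42·34·9=27540; k=3: 45696+4896+42·32·9=62688; k=4: 42772+0+42·17·9=49198 → min 27540.
Top-level splits: k=1: (A_1..A_1)·(A_2..A_5) → 0+27540+46·42·9 = 44928; k=2: (A_1..A_2)·(A_3..A_5) → 65688+14688+46·34·9 = 94452; k=3: (A_1..A_3)·(A_4..A_5) → 107520+4896+46·32·9 = 125664; k=4: (A_1..A_4)·(A_5..A_5) → 75616+0+46·17·9 = 82654.
Best split is after A_1, i.e. k = 1.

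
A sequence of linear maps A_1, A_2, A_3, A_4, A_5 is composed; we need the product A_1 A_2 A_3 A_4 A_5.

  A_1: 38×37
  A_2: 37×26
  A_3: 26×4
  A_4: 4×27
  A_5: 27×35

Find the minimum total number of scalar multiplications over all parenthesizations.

18572

Adjacent pairs: A_1A_2 = 38·37·26 = 36556; A_2A_3 = 37·26·4 = 3848; A_3A_4 = 26·4·27 = 2808; A_4A_5 = 4·27·35 = 3780.
Length 3: A_1..A_3: k=1: 0+3848+38·37·4=9472; k=2: 36556+0+38·26·4=40508 → min 9472 | A_2..A_4: k=2: 0+2808+37·26·27=28782; k=3: 3848+0+37·4·27=7844 → min 7844 | A_3..A_5: k=3: 0+3780+26·4·35=7420; k=4: 2808+0+26·27·35=27378 → min 7420.
Length 4: A_1..A_4: k=1: 0+7844+38·37·27=45806; k=2: 36556+2808+38·26·27=66040; k=3: 9472+0+38·4·27=13576 → min 13576 | A_2..A_5: k=2: 0+7420+37·26·35=41090; k=3: 3848+3780+37·4·35=12808; k=4: 7844+0+37·27·35=42809 → min 12808.
Length 5: A_1..A_5: k=1: 0+12808+38·37·35=62018; k=2: 36556+7420+38·26·35=78556; k=3: 9472+3780+38·4·35=18572; k=4: 13576+0+38·27·35=49486 → min 18572.
Optimal order: ((A_1 (A_2 A_3)) (A_4 A_5)) with cost 18572.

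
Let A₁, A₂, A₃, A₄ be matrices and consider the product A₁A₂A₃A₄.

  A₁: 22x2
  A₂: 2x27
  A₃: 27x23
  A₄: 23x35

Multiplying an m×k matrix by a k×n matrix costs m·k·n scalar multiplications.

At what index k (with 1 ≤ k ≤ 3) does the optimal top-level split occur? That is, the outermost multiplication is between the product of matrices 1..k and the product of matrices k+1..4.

Adjacent pairs: A₁A₂ = 22·2·27 = 1188; A₂A₃ = 2·27·23 = 1242; A₃A₄ = 27·23·35 = 21735.
Length 3: A₁..A₃: k=1: 0+1242+22·2·23=2254; k=2: 1188+0+22·27·23=14850 → min 2254 | A₂..A₄: k=2: 0+21735+2·27·35=23625; k=3: 1242+0+2·23·35=2852 → min 2852.
Top-level splits: k=1: (A₁..A₁)·(A₂..A₄) → 0+2852+22·2·35 = 4392; k=2: (A₁..A₂)·(A₃..A₄) → 1188+21735+22·27·35 = 43713; k=3: (A₁..A₃)·(A₄..A₄) → 2254+0+22·23·35 = 19964.
Best split is after A₁, i.e. k = 1.

1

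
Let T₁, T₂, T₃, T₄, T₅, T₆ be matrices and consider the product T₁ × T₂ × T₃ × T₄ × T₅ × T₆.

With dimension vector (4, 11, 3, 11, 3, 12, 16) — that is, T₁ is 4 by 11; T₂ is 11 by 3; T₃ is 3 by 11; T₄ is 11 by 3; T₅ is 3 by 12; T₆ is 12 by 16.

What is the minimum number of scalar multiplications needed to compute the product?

Adjacent pairs: T₁T₂ = 4·11·3 = 132; T₂T₃ = 11·3·11 = 363; T₃T₄ = 3·11·3 = 99; T₄T₅ = 11·3·12 = 396; T₅T₆ = 3·12·16 = 576.
Length 3: T₁..T₃: k=1: 0+363+4·11·11=847; k=2: 132+0+4·3·11=264 → min 264 | T₂..T₄: k=2: 0+99+11·3·3=198; k=3: 363+0+11·11·3=726 → min 198 | T₃..T₅: k=3: 0+396+3·11·12=792; k=4: 99+0+3·3·12=207 → min 207 | T₄..T₆: k=4: 0+576+11·3·16=1104; k=5: 396+0+11·12·16=2508 → min 1104.
Length 4: T₁..T₄: k=1: 0+198+4·11·3=330; k=2: 132+99+4·3·3=267; k=3: 264+0+4·11·3=396 → min 267 | T₂..T₅: k=2: 0+207+11·3·12=603; k=3: 363+396+11·11·12=2211; k=4: 198+0+11·3·12=594 → min 594 | T₃..T₆: k=3: 0+1104+3·11·16=1632; k=4: 99+576+3·3·16=819; k=5: 207+0+3·12·16=783 → min 783.
Length 5: T₁..T₅: k=1: 0+594+4·11·12=1122; k=2: 132+207+4·3·12=483; k=3: 264+396+4·11·12=1188; k=4: 267+0+4·3·12=411 → min 411 | T₂..T₆: k=2: 0+783+11·3·16=1311; k=3: 363+1104+11·11·16=3403; k=4: 198+576+11·3·16=1302; k=5: 594+0+11·12·16=2706 → min 1302.
Length 6: T₁..T₆: k=1: 0+1302+4·11·16=2006; k=2: 132+783+4·3·16=1107; k=3: 264+1104+4·11·16=2072; k=4: 267+576+4·3·16=1035; k=5: 411+0+4·12·16=1179 → min 1035.
Optimal order: (((T₁ × T₂) × (T₃ × T₄)) × (T₅ × T₆)) with cost 1035.

1035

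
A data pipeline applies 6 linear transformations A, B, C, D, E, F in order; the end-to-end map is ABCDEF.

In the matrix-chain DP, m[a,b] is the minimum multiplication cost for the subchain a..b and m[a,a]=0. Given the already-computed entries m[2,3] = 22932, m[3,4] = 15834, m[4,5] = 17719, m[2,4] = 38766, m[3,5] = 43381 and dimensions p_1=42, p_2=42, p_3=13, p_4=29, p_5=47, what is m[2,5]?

m[2,5] = min over k∈[2,4] of m[2,k]+m[k+1,5]+p_{1}·p_k·p_{5}.
k=2: 0 + 43381 + 42·42·47 = 126289; k=3: 22932 + 17719 + 42·13·47 = 66313; k=4: 38766 + 0 + 42·29·47 = 96012.
Minimum: 66313 at k=3.

66313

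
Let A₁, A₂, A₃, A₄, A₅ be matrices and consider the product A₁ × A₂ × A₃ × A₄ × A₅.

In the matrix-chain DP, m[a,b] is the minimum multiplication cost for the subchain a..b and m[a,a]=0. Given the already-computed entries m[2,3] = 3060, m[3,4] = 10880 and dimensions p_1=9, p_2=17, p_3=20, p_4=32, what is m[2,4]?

8820

m[2,4] = min over k∈[2,3] of m[2,k]+m[k+1,4]+p_{1}·p_k·p_{4}.
k=2: 0 + 10880 + 9·17·32 = 15776; k=3: 3060 + 0 + 9·20·32 = 8820.
Minimum: 8820 at k=3.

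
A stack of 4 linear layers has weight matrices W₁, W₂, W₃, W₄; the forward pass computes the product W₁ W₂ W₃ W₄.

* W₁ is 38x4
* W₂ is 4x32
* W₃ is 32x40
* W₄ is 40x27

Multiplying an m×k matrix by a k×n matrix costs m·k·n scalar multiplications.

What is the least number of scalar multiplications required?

Adjacent pairs: W₁W₂ = 38·4·32 = 4864; W₂W₃ = 4·32·40 = 5120; W₃W₄ = 32·40·27 = 34560.
Length 3: W₁..W₃: k=1: 0+5120+38·4·40=11200; k=2: 4864+0+38·32·40=53504 → min 11200 | W₂..W₄: k=2: 0+34560+4·32·27=38016; k=3: 5120+0+4·40·27=9440 → min 9440.
Length 4: W₁..W₄: k=1: 0+9440+38·4·27=13544; k=2: 4864+34560+38·32·27=72256; k=3: 11200+0+38·40·27=52240 → min 13544.
Optimal order: (W₁ ((W₂ W₃) W₄)) with cost 13544.

13544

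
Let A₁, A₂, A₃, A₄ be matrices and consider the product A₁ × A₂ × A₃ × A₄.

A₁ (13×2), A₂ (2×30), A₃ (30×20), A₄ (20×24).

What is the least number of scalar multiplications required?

2784

Adjacent pairs: A₁A₂ = 13·2·30 = 780; A₂A₃ = 2·30·20 = 1200; A₃A₄ = 30·20·24 = 14400.
Length 3: A₁..A₃: k=1: 0+1200+13·2·20=1720; k=2: 780+0+13·30·20=8580 → min 1720 | A₂..A₄: k=2: 0+14400+2·30·24=15840; k=3: 1200+0+2·20·24=2160 → min 2160.
Length 4: A₁..A₄: k=1: 0+2160+13·2·24=2784; k=2: 780+14400+13·30·24=24540; k=3: 1720+0+13·20·24=7960 → min 2784.
Optimal order: (A₁ × ((A₂ × A₃) × A₄)) with cost 2784.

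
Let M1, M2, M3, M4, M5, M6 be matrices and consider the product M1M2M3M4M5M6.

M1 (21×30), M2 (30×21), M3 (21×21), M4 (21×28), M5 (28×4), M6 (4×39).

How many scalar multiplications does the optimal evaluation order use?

Adjacent pairs: M1M2 = 21·30·21 = 13230; M2M3 = 30·21·21 = 13230; M3M4 = 21·21·28 = 12348; M4M5 = 21·28·4 = 2352; M5M6 = 28·4·39 = 4368.
Length 3: M1..M3: k=1: 0+13230+21·30·21=26460; k=2: 13230+0+21·21·21=22491 → min 22491 | M2..M4: k=2: 0+12348+30·21·28=29988; k=3: 13230+0+30·21·28=30870 → min 29988 | M3..M5: k=3: 0+2352+21·21·4=4116; k=4: 12348+0+21·28·4=14700 → min 4116 | M4..M6: k=4: 0+4368+21·28·39=27300; k=5: 2352+0+21·4·39=5628 → min 5628.
Length 4: M1..M4: k=1: 0+29988+21·30·28=47628; k=2: 13230+12348+21·21·28=37926; k=3: 22491+0+21·21·28=34839 → min 34839 | M2..M5: k=2: 0+4116+30·21·4=6636; k=3: 13230+2352+30·21·4=18102; k=4: 29988+0+30·28·4=33348 → min 6636 | M3..M6: k=3: 0+5628+21·21·39=22827; k=4: 12348+4368+21·28·39=39648; k=5: 4116+0+21·4·39=7392 → min 7392.
Length 5: M1..M5: k=1: 0+6636+21·30·4=9156; k=2: 13230+4116+21·21·4=19110; k=3: 22491+2352+21·21·4=26607; k=4: 34839+0+21·28·4=37191 → min 9156 | M2..M6: k=2: 0+7392+30·21·39=31962; k=3: 13230+5628+30·21·39=43428; k=4: 29988+4368+30·28·39=67116; k=5: 6636+0+30·4·39=11316 → min 11316.
Length 6: M1..M6: k=1: 0+11316+21·30·39=35886; k=2: 13230+7392+21·21·39=37821; k=3: 22491+5628+21·21·39=45318; k=4: 34839+4368+21·28·39=62139; k=5: 9156+0+21·4·39=12432 → min 12432.
Optimal order: ((M1(M2(M3(M4M5))))M6) with cost 12432.

12432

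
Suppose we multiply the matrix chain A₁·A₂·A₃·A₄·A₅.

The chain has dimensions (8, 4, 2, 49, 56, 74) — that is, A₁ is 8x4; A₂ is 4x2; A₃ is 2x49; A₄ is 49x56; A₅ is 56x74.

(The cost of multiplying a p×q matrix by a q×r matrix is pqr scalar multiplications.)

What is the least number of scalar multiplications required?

15024

Adjacent pairs: A₁A₂ = 8·4·2 = 64; A₂A₃ = 4·2·49 = 392; A₃A₄ = 2·49·56 = 5488; A₄A₅ = 49·56·74 = 203056.
Length 3: A₁..A₃: k=1: 0+392+8·4·49=1960; k=2: 64+0+8·2·49=848 → min 848 | A₂..A₄: k=2: 0+5488+4·2·56=5936; k=3: 392+0+4·49·56=11368 → min 5936 | A₃..A₅: k=3: 0+203056+2·49·74=210308; k=4: 5488+0+2·56·74=13776 → min 13776.
Length 4: A₁..A₄: k=1: 0+5936+8·4·56=7728; k=2: 64+5488+8·2·56=6448; k=3: 848+0+8·49·56=22800 → min 6448 | A₂..A₅: k=2: 0+13776+4·2·74=14368; k=3: 392+203056+4·49·74=217952; k=4: 5936+0+4·56·74=22512 → min 14368.
Length 5: A₁..A₅: k=1: 0+14368+8·4·74=16736; k=2: 64+13776+8·2·74=15024; k=3: 848+203056+8·49·74=232912; k=4: 6448+0+8·56·74=39600 → min 15024.
Optimal order: ((A₁·A₂)·((A₃·A₄)·A₅)) with cost 15024.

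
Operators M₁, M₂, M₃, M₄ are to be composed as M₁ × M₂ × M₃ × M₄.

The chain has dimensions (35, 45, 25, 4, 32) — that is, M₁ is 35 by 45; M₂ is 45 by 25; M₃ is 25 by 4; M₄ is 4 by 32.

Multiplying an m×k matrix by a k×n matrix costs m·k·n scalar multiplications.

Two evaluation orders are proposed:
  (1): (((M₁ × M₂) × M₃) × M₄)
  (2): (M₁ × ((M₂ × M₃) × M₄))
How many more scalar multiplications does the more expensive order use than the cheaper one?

Order (1) = (((M₁ × M₂) × M₃) × M₄): (M₁ × M₂): 35×45 by 45×25 → 35×25, cost 35·45·25 = 39375; ((M₁ × M₂) × M₃): 35×25 by 25×4 → 35×4, cost 35·25·4 = 3500; cumulative 42875; (((M₁ × M₂) × M₃) × M₄): 35×4 by 4×32 → 35×32, cost 35·4·32 = 4480; cumulative 47355. Total 47355.
Order (2) = (M₁ × ((M₂ × M₃) × M₄)): (M₂ × M₃): 45×25 by 25×4 → 45×4, cost 45·25·4 = 4500; ((M₂ × M₃) × M₄): 45×4 by 4×32 → 45×32, cost 45·4·32 = 5760; cumulative 10260; (M₁ × ((M₂ × M₃) × M₄)): 35×45 by 45×32 → 35×32, cost 35·45·32 = 50400; cumulative 60660. Total 60660.
Difference: |47355 − 60660| = 13305.

13305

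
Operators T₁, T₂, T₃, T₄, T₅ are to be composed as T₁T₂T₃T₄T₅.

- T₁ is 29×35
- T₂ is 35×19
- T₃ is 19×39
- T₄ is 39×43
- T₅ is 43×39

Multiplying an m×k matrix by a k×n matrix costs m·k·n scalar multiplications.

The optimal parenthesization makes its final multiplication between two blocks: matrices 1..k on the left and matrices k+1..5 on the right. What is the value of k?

2

Adjacent pairs: T₁T₂ = 29·35·19 = 19285; T₂T₃ = 35·19·39 = 25935; T₃T₄ = 19·39·43 = 31863; T₄T₅ = 39·43·39 = 65403.
Length 3: T₁..T₃: k=1: 0+25935+29·35·39=65520; k=2: 19285+0+29·19·39=40774 → min 40774 | T₂..T₄: k=2: 0+31863+35·19·43=60458; k=3: 25935+0+35·39·43=84630 → min 60458 | T₃..T₅: k=3: 0+65403+19·39·39=94302; k=4: 31863+0+19·43·39=63726 → min 63726.
Length 4: T₁..T₄: k=1: 0+60458+29·35·43=104103; k=2: 19285+31863+29·19·43=74841; k=3: 40774+0+29·39·43=89407 → min 74841 | T₂..T₅: k=2: 0+63726+35·19·39=89661; k=3: 25935+65403+35·39·39=144573; k=4: 60458+0+35·43·39=119153 → min 89661.
Top-level splits: k=1: (T₁..T₁)·(T₂..T₅) → 0+89661+29·35·39 = 129246; k=2: (T₁..T₂)·(T₃..T₅) → 19285+63726+29·19·39 = 104500; k=3: (T₁..T₃)·(T₄..T₅) → 40774+65403+29·39·39 = 150286; k=4: (T₁..T₄)·(T₅..T₅) → 74841+0+29·43·39 = 123474.
Best split is after T₂, i.e. k = 2.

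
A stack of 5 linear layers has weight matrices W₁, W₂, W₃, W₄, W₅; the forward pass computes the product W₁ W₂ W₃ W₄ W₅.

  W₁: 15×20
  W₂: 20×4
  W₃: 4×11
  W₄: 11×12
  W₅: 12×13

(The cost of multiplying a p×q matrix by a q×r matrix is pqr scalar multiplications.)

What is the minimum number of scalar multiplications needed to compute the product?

Adjacent pairs: W₁W₂ = 15·20·4 = 1200; W₂W₃ = 20·4·11 = 880; W₃W₄ = 4·11·12 = 528; W₄W₅ = 11·12·13 = 1716.
Length 3: W₁..W₃: k=1: 0+880+15·20·11=4180; k=2: 1200+0+15·4·11=1860 → min 1860 | W₂..W₄: k=2: 0+528+20·4·12=1488; k=3: 880+0+20·11·12=3520 → min 1488 | W₃..W₅: k=3: 0+1716+4·11·13=2288; k=4: 528+0+4·12·13=1152 → min 1152.
Length 4: W₁..W₄: k=1: 0+1488+15·20·12=5088; k=2: 1200+528+15·4·12=2448; k=3: 1860+0+15·11·12=3840 → min 2448 | W₂..W₅: k=2: 0+1152+20·4·13=2192; k=3: 880+1716+20·11·13=5456; k=4: 1488+0+20·12·13=4608 → min 2192.
Length 5: W₁..W₅: k=1: 0+2192+15·20·13=6092; k=2: 1200+1152+15·4·13=3132; k=3: 1860+1716+15·11·13=5721; k=4: 2448+0+15·12·13=4788 → min 3132.
Optimal order: ((W₁ W₂) ((W₃ W₄) W₅)) with cost 3132.

3132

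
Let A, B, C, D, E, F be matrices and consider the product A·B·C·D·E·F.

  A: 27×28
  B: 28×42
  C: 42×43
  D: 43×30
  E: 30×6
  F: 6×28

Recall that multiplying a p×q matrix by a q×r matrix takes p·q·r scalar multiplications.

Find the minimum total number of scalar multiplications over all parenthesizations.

34704

Adjacent pairs: AB = 27·28·42 = 31752; BC = 28·42·43 = 50568; CD = 42·43·30 = 54180; DE = 43·30·6 = 7740; EF = 30·6·28 = 5040.
Length 3: A..C: k=1: 0+50568+27·28·43=83076; k=2: 31752+0+27·42·43=80514 → min 80514 | B..D: k=2: 0+54180+28·42·30=89460; k=3: 50568+0+28·43·30=86688 → min 86688 | C..E: k=3: 0+7740+42·43·6=18576; k=4: 54180+0+42·30·6=61740 → min 18576 | D..F: k=4: 0+5040+43·30·28=41160; k=5: 7740+0+43·6·28=14964 → min 14964.
Length 4: A..D: k=1: 0+86688+27·28·30=109368; k=2: 31752+54180+27·42·30=119952; k=3: 80514+0+27·43·30=115344 → min 109368 | B..E: k=2: 0+18576+28·42·6=25632; k=3: 50568+7740+28·43·6=65532; k=4: 86688+0+28·30·6=91728 → min 25632 | C..F: k=3: 0+14964+42·43·28=65532; k=4: 54180+5040+42·30·28=94500; k=5: 18576+0+42·6·28=25632 → min 25632.
Length 5: A..E: k=1: 0+25632+27·28·6=30168; k=2: 31752+18576+27·42·6=57132; k=3: 80514+7740+27·43·6=95220; k=4: 109368+0+27·30·6=114228 → min 30168 | B..F: k=2: 0+25632+28·42·28=58560; k=3: 50568+14964+28·43·28=99244; k=4: 86688+5040+28·30·28=115248; k=5: 25632+0+28·6·28=30336 → min 30336.
Length 6: A..F: k=1: 0+30336+27·28·28=51504; k=2: 31752+25632+27·42·28=89136; k=3: 80514+14964+27·43·28=127986; k=4: 109368+5040+27·30·28=137088; k=5: 30168+0+27·6·28=34704 → min 34704.
Optimal order: ((A·(B·(C·(D·E))))·F) with cost 34704.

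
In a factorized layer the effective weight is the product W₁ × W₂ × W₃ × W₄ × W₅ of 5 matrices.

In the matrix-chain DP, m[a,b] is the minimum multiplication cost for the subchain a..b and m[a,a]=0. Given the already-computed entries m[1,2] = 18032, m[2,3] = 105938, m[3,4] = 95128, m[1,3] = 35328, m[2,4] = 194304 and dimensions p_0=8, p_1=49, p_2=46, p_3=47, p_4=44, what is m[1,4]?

m[1,4] = min over k∈[1,3] of m[1,k]+m[k+1,4]+p_{0}·p_k·p_{4}.
k=1: 0 + 194304 + 8·49·44 = 211552; k=2: 18032 + 95128 + 8·46·44 = 129352; k=3: 35328 + 0 + 8·47·44 = 51872.
Minimum: 51872 at k=3.

51872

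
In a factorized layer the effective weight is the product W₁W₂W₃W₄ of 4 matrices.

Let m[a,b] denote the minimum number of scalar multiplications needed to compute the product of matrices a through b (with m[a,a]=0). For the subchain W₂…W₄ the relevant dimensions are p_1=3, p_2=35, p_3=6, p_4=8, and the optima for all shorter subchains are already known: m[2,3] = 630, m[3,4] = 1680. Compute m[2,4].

774

m[2,4] = min over k∈[2,3] of m[2,k]+m[k+1,4]+p_{1}·p_k·p_{4}.
k=2: 0 + 1680 + 3·35·8 = 2520; k=3: 630 + 0 + 3·6·8 = 774.
Minimum: 774 at k=3.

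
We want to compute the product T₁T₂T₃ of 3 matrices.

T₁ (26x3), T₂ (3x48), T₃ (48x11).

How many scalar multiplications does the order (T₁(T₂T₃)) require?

(T₂T₃): 3×48 by 48×11 → 3×11, cost 3·48·11 = 1584
(T₁(T₂T₃)): 26×3 by 3×11 → 26×11, cost 26·3·11 = 858; cumulative 2442
Total: 2442 scalar multiplications.

2442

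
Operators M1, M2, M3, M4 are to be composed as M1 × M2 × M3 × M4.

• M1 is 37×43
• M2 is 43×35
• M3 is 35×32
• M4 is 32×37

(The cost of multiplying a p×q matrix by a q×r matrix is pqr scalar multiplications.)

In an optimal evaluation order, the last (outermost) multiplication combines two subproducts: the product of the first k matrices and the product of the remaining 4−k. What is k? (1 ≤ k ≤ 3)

3

Adjacent pairs: M1M2 = 37·43·35 = 55685; M2M3 = 43·35·32 = 48160; M3M4 = 35·32·37 = 41440.
Length 3: M1..M3: k=1: 0+48160+37·43·32=99072; k=2: 55685+0+37·35·32=97125 → min 97125 | M2..M4: k=2: 0+41440+43·35·37=97125; k=3: 48160+0+43·32·37=99072 → min 97125.
Top-level splits: k=1: (M1..M1)·(M2..M4) → 0+97125+37·43·37 = 155992; k=2: (M1..M2)·(M3..M4) → 55685+41440+37·35·37 = 145040; k=3: (M1..M3)·(M4..M4) → 97125+0+37·32·37 = 140933.
Best split is after M3, i.e. k = 3.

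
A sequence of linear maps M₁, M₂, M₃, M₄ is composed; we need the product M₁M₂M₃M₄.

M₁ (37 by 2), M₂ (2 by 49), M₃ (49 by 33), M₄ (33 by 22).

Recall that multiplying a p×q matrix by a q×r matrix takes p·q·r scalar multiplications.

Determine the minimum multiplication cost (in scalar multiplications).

Adjacent pairs: M₁M₂ = 37·2·49 = 3626; M₂M₃ = 2·49·33 = 3234; M₃M₄ = 49·33·22 = 35574.
Length 3: M₁..M₃: k=1: 0+3234+37·2·33=5676; k=2: 3626+0+37·49·33=63455 → min 5676 | M₂..M₄: k=2: 0+35574+2·49·22=37730; k=3: 3234+0+2·33·22=4686 → min 4686.
Length 4: M₁..M₄: k=1: 0+4686+37·2·22=6314; k=2: 3626+35574+37·49·22=79086; k=3: 5676+0+37·33·22=32538 → min 6314.
Optimal order: (M₁((M₂M₃)M₄)) with cost 6314.

6314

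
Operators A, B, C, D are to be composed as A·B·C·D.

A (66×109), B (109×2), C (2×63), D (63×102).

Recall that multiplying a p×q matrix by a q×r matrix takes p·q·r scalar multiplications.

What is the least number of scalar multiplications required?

Adjacent pairs: AB = 66·109·2 = 14388; BC = 109·2·63 = 13734; CD = 2·63·102 = 12852.
Length 3: A..C: k=1: 0+13734+66·109·63=466956; k=2: 14388+0+66·2·63=22704 → min 22704 | B..D: k=2: 0+12852+109·2·102=35088; k=3: 13734+0+109·63·102=714168 → min 35088.
Length 4: A..D: k=1: 0+35088+66·109·102=768876; k=2: 14388+12852+66·2·102=40704; k=3: 22704+0+66·63·102=446820 → min 40704.
Optimal order: ((A·B)·(C·D)) with cost 40704.

40704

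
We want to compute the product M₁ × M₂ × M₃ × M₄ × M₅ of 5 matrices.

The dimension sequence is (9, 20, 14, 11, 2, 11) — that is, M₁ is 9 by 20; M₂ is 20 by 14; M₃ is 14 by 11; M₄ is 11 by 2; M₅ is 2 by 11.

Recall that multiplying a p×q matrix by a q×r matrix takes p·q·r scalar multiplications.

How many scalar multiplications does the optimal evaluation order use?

1426

Adjacent pairs: M₁M₂ = 9·20·14 = 2520; M₂M₃ = 20·14·11 = 3080; M₃M₄ = 14·11·2 = 308; M₄M₅ = 11·2·11 = 242.
Length 3: M₁..M₃: k=1: 0+3080+9·20·11=5060; k=2: 2520+0+9·14·11=3906 → min 3906 | M₂..M₄: k=2: 0+308+20·14·2=868; k=3: 3080+0+20·11·2=3520 → min 868 | M₃..M₅: k=3: 0+242+14·11·11=1936; k=4: 308+0+14·2·11=616 → min 616.
Length 4: M₁..M₄: k=1: 0+868+9·20·2=1228; k=2: 2520+308+9·14·2=3080; k=3: 3906+0+9·11·2=4104 → min 1228 | M₂..M₅: k=2: 0+616+20·14·11=3696; k=3: 3080+242+20·11·11=5742; k=4: 868+0+20·2·11=1308 → min 1308.
Length 5: M₁..M₅: k=1: 0+1308+9·20·11=3288; k=2: 2520+616+9·14·11=4522; k=3: 3906+242+9·11·11=5237; k=4: 1228+0+9·2·11=1426 → min 1426.
Optimal order: ((M₁ × (M₂ × (M₃ × M₄))) × M₅) with cost 1426.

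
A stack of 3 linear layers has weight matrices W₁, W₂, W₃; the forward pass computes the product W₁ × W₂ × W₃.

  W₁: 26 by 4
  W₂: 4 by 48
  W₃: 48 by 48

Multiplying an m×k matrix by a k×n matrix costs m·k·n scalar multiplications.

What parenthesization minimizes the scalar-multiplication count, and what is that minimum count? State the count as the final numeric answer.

(W₁ × (W₂ × W₃)): cost 14208.
((W₁ × W₂) × W₃): cost 64896.
Optimal: (W₁ × (W₂ × W₃)) with cost 14208.

14208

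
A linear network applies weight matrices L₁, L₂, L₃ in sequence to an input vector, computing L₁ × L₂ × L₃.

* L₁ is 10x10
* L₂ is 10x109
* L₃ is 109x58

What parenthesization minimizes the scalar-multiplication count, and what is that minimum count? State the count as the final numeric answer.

69020

(L₁ × (L₂ × L₃)): cost 69020.
((L₁ × L₂) × L₃): cost 74120.
Optimal: (L₁ × (L₂ × L₃)) with cost 69020.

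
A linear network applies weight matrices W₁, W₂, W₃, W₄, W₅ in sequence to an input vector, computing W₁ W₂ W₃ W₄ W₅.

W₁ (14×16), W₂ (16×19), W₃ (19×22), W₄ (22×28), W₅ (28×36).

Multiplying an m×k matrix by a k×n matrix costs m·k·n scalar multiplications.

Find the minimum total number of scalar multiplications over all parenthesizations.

32844

Adjacent pairs: W₁W₂ = 14·16·19 = 4256; W₂W₃ = 16·19·22 = 6688; W₃W₄ = 19·22·28 = 11704; W₄W₅ = 22·28·36 = 22176.
Length 3: W₁..W₃: k=1: 0+6688+14·16·22=11616; k=2: 4256+0+14·19·22=10108 → min 10108 | W₂..W₄: k=2: 0+11704+16·19·28=20216; k=3: 6688+0+16·22·28=16544 → min 16544 | W₃..W₅: k=3: 0+22176+19·22·36=37224; k=4: 11704+0+19·28·36=30856 → min 30856.
Length 4: W₁..W₄: k=1: 0+16544+14·16·28=22816; k=2: 4256+11704+14·19·28=23408; k=3: 10108+0+14·22·28=18732 → min 18732 | W₂..W₅: k=2: 0+30856+16·19·36=41800; k=3: 6688+22176+16·22·36=41536; k=4: 16544+0+16·28·36=32672 → min 32672.
Length 5: W₁..W₅: k=1: 0+32672+14·16·36=40736; k=2: 4256+30856+14·19·36=44688; k=3: 10108+22176+14·22·36=43372; k=4: 18732+0+14·28·36=32844 → min 32844.
Optimal order: ((((W₁ W₂) W₃) W₄) W₅) with cost 32844.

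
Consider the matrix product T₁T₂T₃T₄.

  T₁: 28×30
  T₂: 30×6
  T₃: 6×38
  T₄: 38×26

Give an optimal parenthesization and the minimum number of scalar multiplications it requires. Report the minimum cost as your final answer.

Adjacent pairs: T₁T₂ = 28·30·6 = 5040; T₂T₃ = 30·6·38 = 6840; T₃T₄ = 6·38·26 = 5928.
Length 3: T₁..T₃: k=1: 0+6840+28·30·38=38760; k=2: 5040+0+28·6·38=11424 → min 11424 | T₂..T₄: k=2: 0+5928+30·6·26=10608; k=3: 6840+0+30·38·26=36480 → min 10608.
Length 4: T₁..T₄: k=1: 0+10608+28·30·26=32448; k=2: 5040+5928+28·6·26=15336; k=3: 11424+0+28·38·26=39088 → min 15336.
Optimal parenthesization: ((T₁T₂)(T₃T₄)) with cost 15336.

15336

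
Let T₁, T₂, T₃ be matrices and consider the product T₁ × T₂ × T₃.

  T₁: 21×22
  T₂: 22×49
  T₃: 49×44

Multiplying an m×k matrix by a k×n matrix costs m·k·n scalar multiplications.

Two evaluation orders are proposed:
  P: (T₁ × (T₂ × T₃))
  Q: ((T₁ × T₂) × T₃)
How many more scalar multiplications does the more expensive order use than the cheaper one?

154

Order P = (T₁ × (T₂ × T₃)): (T₂ × T₃): 22×49 by 49×44 → 22×44, cost 22·49·44 = 47432; (T₁ × (T₂ × T₃)): 21×22 by 22×44 → 21×44, cost 21·22·44 = 20328; cumulative 67760. Total 67760.
Order Q = ((T₁ × T₂) × T₃): (T₁ × T₂): 21×22 by 22×49 → 21×49, cost 21·22·49 = 22638; ((T₁ × T₂) × T₃): 21×49 by 49×44 → 21×44, cost 21·49·44 = 45276; cumulative 67914. Total 67914.
Difference: |67760 − 67914| = 154.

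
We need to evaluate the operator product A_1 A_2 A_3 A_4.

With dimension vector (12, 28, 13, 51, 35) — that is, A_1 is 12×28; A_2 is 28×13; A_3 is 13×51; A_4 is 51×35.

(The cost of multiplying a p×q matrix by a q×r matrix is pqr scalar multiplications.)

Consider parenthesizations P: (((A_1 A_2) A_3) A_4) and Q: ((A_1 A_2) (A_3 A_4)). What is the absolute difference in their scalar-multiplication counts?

Order P = (((A_1 A_2) A_3) A_4): (A_1 A_2): 12×28 by 28×13 → 12×13, cost 12·28·13 = 4368; ((A_1 A_2) A_3): 12×13 by 13×51 → 12×51, cost 12·13·51 = 7956; cumulative 12324; (((A_1 A_2) A_3) A_4): 12×51 by 51×35 → 12×35, cost 12·51·35 = 21420; cumulative 33744. Total 33744.
Order Q = ((A_1 A_2) (A_3 A_4)): (A_1 A_2): 12×28 by 28×13 → 12×13, cost 12·28·13 = 4368; (A_3 A_4): 13×51 by 51×35 → 13×35, cost 13·51·35 = 23205; ((A_1 A_2) (A_3 A_4)): 12×13 by 13×35 → 12×35, cost 12·13·35 = 5460; cumulative 33033. Total 33033.
Difference: |33744 − 33033| = 711.

711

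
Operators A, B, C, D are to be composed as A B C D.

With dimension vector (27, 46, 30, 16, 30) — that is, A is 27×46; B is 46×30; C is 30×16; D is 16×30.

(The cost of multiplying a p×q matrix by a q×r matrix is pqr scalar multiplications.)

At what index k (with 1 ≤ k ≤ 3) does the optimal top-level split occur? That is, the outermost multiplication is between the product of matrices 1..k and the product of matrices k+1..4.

3

Adjacent pairs: AB = 27·46·30 = 37260; BC = 46·30·16 = 22080; CD = 30·16·30 = 14400.
Length 3: A..C: k=1: 0+22080+27·46·16=41952; k=2: 37260+0+27·30·16=50220 → min 41952 | B..D: k=2: 0+14400+46·30·30=55800; k=3: 22080+0+46·16·30=44160 → min 44160.
Top-level splits: k=1: (A..A)·(B..D) → 0+44160+27·46·30 = 81420; k=2: (A..B)·(C..D) → 37260+14400+27·30·30 = 75960; k=3: (A..C)·(D..D) → 41952+0+27·16·30 = 54912.
Best split is after C, i.e. k = 3.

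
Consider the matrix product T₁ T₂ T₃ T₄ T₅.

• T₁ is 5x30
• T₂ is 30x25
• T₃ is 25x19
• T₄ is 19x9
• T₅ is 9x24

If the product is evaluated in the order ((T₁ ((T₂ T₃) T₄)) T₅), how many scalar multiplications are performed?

21810

(T₂ T₃): 30×25 by 25×19 → 30×19, cost 30·25·19 = 14250
((T₂ T₃) T₄): 30×19 by 19×9 → 30×9, cost 30·19·9 = 5130; cumulative 19380
(T₁ ((T₂ T₃) T₄)): 5×30 by 30×9 → 5×9, cost 5·30·9 = 1350; cumulative 20730
((T₁ ((T₂ T₃) T₄)) T₅): 5×9 by 9×24 → 5×24, cost 5·9·24 = 1080; cumulative 21810
Total: 21810 scalar multiplications.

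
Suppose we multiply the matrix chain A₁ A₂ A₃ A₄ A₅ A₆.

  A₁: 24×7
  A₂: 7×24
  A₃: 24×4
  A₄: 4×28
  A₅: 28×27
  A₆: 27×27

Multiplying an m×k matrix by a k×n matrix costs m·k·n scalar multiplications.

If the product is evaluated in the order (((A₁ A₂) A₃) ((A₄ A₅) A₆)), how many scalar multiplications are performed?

(A₁ A₂): 24×7 by 7×24 → 24×24, cost 24·7·24 = 4032
((A₁ A₂) A₃): 24×24 by 24×4 → 24×4, cost 24·24·4 = 2304; cumulative 6336
(A₄ A₅): 4×28 by 28×27 → 4×27, cost 4·28·27 = 3024
((A₄ A₅) A₆): 4×27 by 27×27 → 4×27, cost 4·27·27 = 2916; cumulative 5940
(((A₁ A₂) A₃) ((A₄ A₅) A₆)): 24×4 by 4×27 → 24×27, cost 24·4·27 = 2592; cumulative 14868
Total: 14868 scalar multiplications.

14868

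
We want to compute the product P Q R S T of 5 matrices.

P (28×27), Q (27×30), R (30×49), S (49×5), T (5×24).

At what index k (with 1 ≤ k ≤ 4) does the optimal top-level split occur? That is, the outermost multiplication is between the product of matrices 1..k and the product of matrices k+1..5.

Adjacent pairs: PQ = 28·27·30 = 22680; QR = 27·30·49 = 39690; RS = 30·49·5 = 7350; ST = 49·5·24 = 5880.
Length 3: P..R: k=1: 0+39690+28·27·49=76734; k=2: 22680+0+28·30·49=63840 → min 63840 | Q..S: k=2: 0+7350+27·30·5=11400; k=3: 39690+0+27·49·5=46305 → min 11400 | R..T: k=3: 0+5880+30·49·24=41160; k=4: 7350+0+30·5·24=10950 → min 10950.
Length 4: P..S: k=1: 0+11400+28·27·5=15180; k=2: 22680+7350+28·30·5=34230; k=3: 63840+0+28·49·5=70700 → min 15180 | Q..T: k=2: 0+10950+27·30·24=30390; k=3: 39690+5880+27·49·24=77322; k=4: 11400+0+27·5·24=14640 → min 14640.
Top-level splits: k=1: (P..P)·(Q..T) → 0+14640+28·27·24 = 32784; k=2: (P..Q)·(R..T) → 22680+10950+28·30·24 = 53790; k=3: (P..R)·(S..T) → 63840+5880+28·49·24 = 102648; k=4: (P..S)·(T..T) → 15180+0+28·5·24 = 18540.
Best split is after S, i.e. k = 4.

4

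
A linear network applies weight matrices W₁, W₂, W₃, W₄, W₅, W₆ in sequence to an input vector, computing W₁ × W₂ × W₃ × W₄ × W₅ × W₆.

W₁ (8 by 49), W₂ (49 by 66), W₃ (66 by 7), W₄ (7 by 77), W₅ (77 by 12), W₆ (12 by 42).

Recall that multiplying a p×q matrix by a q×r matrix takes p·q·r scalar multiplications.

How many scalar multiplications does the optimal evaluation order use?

36554

Adjacent pairs: W₁W₂ = 8·49·66 = 25872; W₂W₃ = 49·66·7 = 22638; W₃W₄ = 66·7·77 = 35574; W₄W₅ = 7·77·12 = 6468; W₅W₆ = 77·12·42 = 38808.
Length 3: W₁..W₃: k=1: 0+22638+8·49·7=25382; k=2: 25872+0+8·66·7=29568 → min 25382 | W₂..W₄: k=2: 0+35574+49·66·77=284592; k=3: 22638+0+49·7·77=49049 → min 49049 | W₃..W₅: k=3: 0+6468+66·7·12=12012; k=4: 35574+0+66·77·12=96558 → min 12012 | W₄..W₆: k=4: 0+38808+7·77·42=61446; k=5: 6468+0+7·12·42=9996 → min 9996.
Length 4: W₁..W₄: k=1: 0+49049+8·49·77=79233; k=2: 25872+35574+8·66·77=102102; k=3: 25382+0+8·7·77=29694 → min 29694 | W₂..W₅: k=2: 0+12012+49·66·12=50820; k=3: 22638+6468+49·7·12=33222; k=4: 49049+0+49·77·12=94325 → min 33222 | W₃..W₆: k=3: 0+9996+66·7·42=29400; k=4: 35574+38808+66·77·42=287826; k=5: 12012+0+66·12·42=45276 → min 29400.
Length 5: W₁..W₅: k=1: 0+33222+8·49·12=37926; k=2: 25872+12012+8·66·12=44220; k=3: 25382+6468+8·7·12=32522; k=4: 29694+0+8·77·12=37086 → min 32522 | W₂..W₆: k=2: 0+29400+49·66·42=165228; k=3: 22638+9996+49·7·42=47040; k=4: 49049+38808+49·77·42=246323; k=5: 33222+0+49·12·42=57918 → min 47040.
Length 6: W₁..W₆: k=1: 0+47040+8·49·42=63504; k=2: 25872+29400+8·66·42=77448; k=3: 25382+9996+8·7·42=37730; k=4: 29694+38808+8·77·42=94374; k=5: 32522+0+8·12·42=36554 → min 36554.
Optimal order: (((W₁ × (W₂ × W₃)) × (W₄ × W₅)) × W₆) with cost 36554.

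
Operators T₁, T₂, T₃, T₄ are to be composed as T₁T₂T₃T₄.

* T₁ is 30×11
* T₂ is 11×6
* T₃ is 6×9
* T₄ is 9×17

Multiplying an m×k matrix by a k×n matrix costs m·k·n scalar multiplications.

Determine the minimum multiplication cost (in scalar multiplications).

Adjacent pairs: T₁T₂ = 30·11·6 = 1980; T₂T₃ = 11·6·9 = 594; T₃T₄ = 6·9·17 = 918.
Length 3: T₁..T₃: k=1: 0+594+30·11·9=3564; k=2: 1980+0+30·6·9=3600 → min 3564 | T₂..T₄: k=2: 0+918+11·6·17=2040; k=3: 594+0+11·9·17=2277 → min 2040.
Length 4: T₁..T₄: k=1: 0+2040+30·11·17=7650; k=2: 1980+918+30·6·17=5958; k=3: 3564+0+30·9·17=8154 → min 5958.
Optimal order: ((T₁T₂)(T₃T₄)) with cost 5958.

5958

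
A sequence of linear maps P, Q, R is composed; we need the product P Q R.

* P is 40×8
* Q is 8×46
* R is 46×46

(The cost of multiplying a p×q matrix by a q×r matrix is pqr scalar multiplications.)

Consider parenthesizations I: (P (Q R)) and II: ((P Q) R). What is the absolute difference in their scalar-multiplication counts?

Order I = (P (Q R)): (Q R): 8×46 by 46×46 → 8×46, cost 8·46·46 = 16928; (P (Q R)): 40×8 by 8×46 → 40×46, cost 40·8·46 = 14720; cumulative 31648. Total 31648.
Order II = ((P Q) R): (P Q): 40×8 by 8×46 → 40×46, cost 40·8·46 = 14720; ((P Q) R): 40×46 by 46×46 → 40×46, cost 40·46·46 = 84640; cumulative 99360. Total 99360.
Difference: |31648 − 99360| = 67712.

67712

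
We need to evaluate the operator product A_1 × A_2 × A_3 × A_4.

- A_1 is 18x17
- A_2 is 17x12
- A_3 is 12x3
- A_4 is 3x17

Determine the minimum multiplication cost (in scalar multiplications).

Adjacent pairs: A_1A_2 = 18·17·12 = 3672; A_2A_3 = 17·12·3 = 612; A_3A_4 = 12·3·17 = 612.
Length 3: A_1..A_3: k=1: 0+612+18·17·3=1530; k=2: 3672+0+18·12·3=4320 → min 1530 | A_2..A_4: k=2: 0+612+17·12·17=4080; k=3: 612+0+17·3·17=1479 → min 1479.
Length 4: A_1..A_4: k=1: 0+1479+18·17·17=6681; k=2: 3672+612+18·12·17=7956; k=3: 1530+0+18·3·17=2448 → min 2448.
Optimal order: ((A_1 × (A_2 × A_3)) × A_4) with cost 2448.

2448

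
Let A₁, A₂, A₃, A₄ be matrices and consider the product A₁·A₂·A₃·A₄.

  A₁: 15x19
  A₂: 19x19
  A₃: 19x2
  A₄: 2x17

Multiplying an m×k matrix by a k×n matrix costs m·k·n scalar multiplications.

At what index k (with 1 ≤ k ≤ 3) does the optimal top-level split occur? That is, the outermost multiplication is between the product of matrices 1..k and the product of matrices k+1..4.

Adjacent pairs: A₁A₂ = 15·19·19 = 5415; A₂A₃ = 19·19·2 = 722; A₃A₄ = 19·2·17 = 646.
Length 3: A₁..A₃: k=1: 0+722+15·19·2=1292; k=2: 5415+0+15·19·2=5985 → min 1292 | A₂..A₄: k=2: 0+646+19·19·17=6783; k=3: 722+0+19·2·17=1368 → min 1368.
Top-level splits: k=1: (A₁..A₁)·(A₂..A₄) → 0+1368+15·19·17 = 6213; k=2: (A₁..A₂)·(A₃..A₄) → 5415+646+15·19·17 = 10906; k=3: (A₁..A₃)·(A₄..A₄) → 1292+0+15·2·17 = 1802.
Best split is after A₃, i.e. k = 3.

3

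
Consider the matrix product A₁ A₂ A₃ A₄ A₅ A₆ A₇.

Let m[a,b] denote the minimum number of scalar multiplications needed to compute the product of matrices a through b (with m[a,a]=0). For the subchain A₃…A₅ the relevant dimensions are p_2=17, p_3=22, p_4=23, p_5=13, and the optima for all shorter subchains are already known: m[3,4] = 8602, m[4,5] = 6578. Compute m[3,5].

11440

m[3,5] = min over k∈[3,4] of m[3,k]+m[k+1,5]+p_{2}·p_k·p_{5}.
k=3: 0 + 6578 + 17·22·13 = 11440; k=4: 8602 + 0 + 17·23·13 = 13685.
Minimum: 11440 at k=3.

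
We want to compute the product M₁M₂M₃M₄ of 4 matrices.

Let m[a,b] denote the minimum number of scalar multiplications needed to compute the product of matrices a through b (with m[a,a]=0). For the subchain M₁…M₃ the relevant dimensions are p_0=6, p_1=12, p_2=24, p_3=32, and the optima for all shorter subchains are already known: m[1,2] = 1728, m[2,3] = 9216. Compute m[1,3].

6336

m[1,3] = min over k∈[1,2] of m[1,k]+m[k+1,3]+p_{0}·p_k·p_{3}.
k=1: 0 + 9216 + 6·12·32 = 11520; k=2: 1728 + 0 + 6·24·32 = 6336.
Minimum: 6336 at k=2.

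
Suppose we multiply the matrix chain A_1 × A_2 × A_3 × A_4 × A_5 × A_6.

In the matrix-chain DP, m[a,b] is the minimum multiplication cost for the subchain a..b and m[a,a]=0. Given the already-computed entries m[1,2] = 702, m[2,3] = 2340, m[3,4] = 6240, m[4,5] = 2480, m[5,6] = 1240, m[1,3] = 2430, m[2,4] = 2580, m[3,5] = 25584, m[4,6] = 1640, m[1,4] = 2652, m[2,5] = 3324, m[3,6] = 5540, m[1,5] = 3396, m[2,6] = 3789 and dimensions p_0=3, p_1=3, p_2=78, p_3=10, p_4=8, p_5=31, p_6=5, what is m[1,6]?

3834

m[1,6] = min over k∈[1,5] of m[1,k]+m[k+1,6]+p_{0}·p_k·p_{6}.
k=1: 0 + 3789 + 3·3·5 = 3834; k=2: 702 + 5540 + 3·78·5 = 7412; k=3: 2430 + 1640 + 3·10·5 = 4220; k=4: 2652 + 1240 + 3·8·5 = 4012; k=5: 3396 + 0 + 3·31·5 = 3861.
Minimum: 3834 at k=1.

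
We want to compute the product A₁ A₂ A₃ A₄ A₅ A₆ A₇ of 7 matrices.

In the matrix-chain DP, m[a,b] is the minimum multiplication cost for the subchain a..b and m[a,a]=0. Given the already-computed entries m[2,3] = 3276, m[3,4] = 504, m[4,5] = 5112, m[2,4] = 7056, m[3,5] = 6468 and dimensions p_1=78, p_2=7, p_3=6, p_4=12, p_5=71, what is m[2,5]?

m[2,5] = min over k∈[2,4] of m[2,k]+m[k+1,5]+p_{1}·p_k·p_{5}.
k=2: 0 + 6468 + 78·7·71 = 45234; k=3: 3276 + 5112 + 78·6·71 = 41616; k=4: 7056 + 0 + 78·12·71 = 73512.
Minimum: 41616 at k=3.

41616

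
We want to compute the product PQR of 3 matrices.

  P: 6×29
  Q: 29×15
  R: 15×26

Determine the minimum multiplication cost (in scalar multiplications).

Order (P(QR)): (QR): 29×15 by 15×26 → 29×26, cost 29·15·26 = 11310; (P(QR)): 6×29 by 29×26 → 6×26, cost 6·29·26 = 4524; cumulative 15834. Total 15834.
Order ((PQ)R): (PQ): 6×29 by 29×15 → 6×15, cost 6·29·15 = 2610; ((PQ)R): 6×15 by 15×26 → 6×26, cost 6·15·26 = 2340; cumulative 4950. Total 4950.
Minimum: 4950.

4950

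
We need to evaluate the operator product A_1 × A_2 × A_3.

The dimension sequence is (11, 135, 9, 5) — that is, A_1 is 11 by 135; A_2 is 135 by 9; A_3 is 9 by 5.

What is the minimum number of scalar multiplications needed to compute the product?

Order (A_1 × (A_2 × A_3)): (A_2 × A_3): 135×9 by 9×5 → 135×5, cost 135·9·5 = 6075; (A_1 × (A_2 × A_3)): 11×135 by 135×5 → 11×5, cost 11·135·5 = 7425; cumulative 13500. Total 13500.
Order ((A_1 × A_2) × A_3): (A_1 × A_2): 11×135 by 135×9 → 11×9, cost 11·135·9 = 13365; ((A_1 × A_2) × A_3): 11×9 by 9×5 → 11×5, cost 11·9·5 = 495; cumulative 13860. Total 13860.
Minimum: 13500.

13500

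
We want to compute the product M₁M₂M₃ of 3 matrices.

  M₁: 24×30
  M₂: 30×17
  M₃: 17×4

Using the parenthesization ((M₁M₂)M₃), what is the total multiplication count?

(M₁M₂): 24×30 by 30×17 → 24×17, cost 24·30·17 = 12240
((M₁M₂)M₃): 24×17 by 17×4 → 24×4, cost 24·17·4 = 1632; cumulative 13872
Total: 13872 scalar multiplications.

13872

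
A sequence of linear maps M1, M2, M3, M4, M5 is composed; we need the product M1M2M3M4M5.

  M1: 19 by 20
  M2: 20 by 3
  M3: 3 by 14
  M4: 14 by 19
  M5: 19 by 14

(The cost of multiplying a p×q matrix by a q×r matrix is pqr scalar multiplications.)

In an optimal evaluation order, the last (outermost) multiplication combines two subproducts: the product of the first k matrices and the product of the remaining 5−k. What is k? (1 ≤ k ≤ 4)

Adjacent pairs: M1M2 = 19·20·3 = 1140; M2M3 = 20·3·14 = 840; M3M4 = 3·14·19 = 798; M4M5 = 14·19·14 = 3724.
Length 3: M1..M3: k=1: 0+840+19·20·14=6160; k=2: 1140+0+19·3·14=1938 → min 1938 | M2..M4: k=2: 0+798+20·3·19=1938; k=3: 840+0+20·14·19=6160 → min 1938 | M3..M5: k=3: 0+3724+3·14·14=4312; k=4: 798+0+3·19·14=1596 → min 1596.
Length 4: M1..M4: k=1: 0+1938+19·20·19=9158; k=2: 1140+798+19·3·19=3021; k=3: 1938+0+19·14·19=6992 → min 3021 | M2..M5: k=2: 0+1596+20·3·14=2436; k=3: 840+3724+20·14·14=8484; k=4: 1938+0+20·19·14=7258 → min 2436.
Top-level splits: k=1: (M1..M1)·(M2..M5) → 0+2436+19·20·14 = 7756; k=2: (M1..M2)·(M3..M5) → 1140+1596+19·3·14 = 3534; k=3: (M1..M3)·(M4..M5) → 1938+3724+19·14·14 = 9386; k=4: (M1..M4)·(M5..M5) → 3021+0+19·19·14 = 8075.
Best split is after M2, i.e. k = 2.

2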